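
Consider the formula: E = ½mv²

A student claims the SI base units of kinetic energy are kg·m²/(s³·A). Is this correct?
Units of each symbol in E = ½mv²:
  m (mass): kg
  v (speed): m/s  → to the power 2, contributes m²/s²
  The factor ½ is dimensionless.

Multiplying the contributions: [kg] · [m²/s²]
Adding exponents of each base unit: kg: 1, m: 2, s: -2
SI base units of kinetic energy: kg·m²/s²

The claimed units kg·m²/(s³·A) (exponents kg: 1, m: 2, s: -3, A: -1) do not match the derived units kg·m²/s² (exponents kg: 1, m: 2, s: -2), so the claim is incorrect.

Answer: No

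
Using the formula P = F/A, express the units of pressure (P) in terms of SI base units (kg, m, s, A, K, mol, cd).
Units of each symbol in P = F/A:
  F (force): kg·m/s²
  A (area): m²  → in the denominator, contributes 1/m²

Multiplying the contributions: [kg·m/s²] · [1/m²]
Adding exponents of each base unit: kg: 1, m: -1, s: -2
SI base units of pressure: kg/(m·s²)

Answer: kg/(m·s²)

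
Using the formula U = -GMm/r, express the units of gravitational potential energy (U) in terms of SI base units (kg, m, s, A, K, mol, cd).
Units of each symbol in U = -GMm/r:
  G (gravitational constant): m³/(kg·s²)
  M (mass): kg
  m (mass): kg
  r (distance): m  → in the denominator, contributes 1/m
  The minus sign does not affect the units.

Multiplying the contributions: [m³/(kg·s²)] · [kg] · [kg] · [1/m]
Adding exponents of each base unit: kg: 1, m: 2, s: -2
SI base units of gravitational potential energy: kg·m²/s²

Answer: kg·m²/s²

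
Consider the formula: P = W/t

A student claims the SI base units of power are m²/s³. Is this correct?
Units of each symbol in P = W/t:
  W (work): kg·m²/s²
  t (time): s  → in the denominator, contributes 1/s

Multiplying the contributions: [kg·m²/s²] · [1/s]
Adding exponents of each base unit: kg: 1, m: 2, s: -3
SI base units of power: kg·m²/s³

The claimed units m²/s³ (exponents m: 2, s: -3) do not match the derived units kg·m²/s³ (exponents kg: 1, m: 2, s: -3), so the claim is incorrect.

Answer: No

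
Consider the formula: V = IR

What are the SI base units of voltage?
Units of each symbol in V = IR:
  I (current): A
  R (resistance, in ohms): kg·m²/(s³·A²)

Multiplying the contributions: [A] · [kg·m²/(s³·A²)]
Adding exponents of each base unit: kg: 1, m: 2, s: -3, A: -1
SI base units of voltage: kg·m²/(s³·A)

Answer: kg·m²/(s³·A)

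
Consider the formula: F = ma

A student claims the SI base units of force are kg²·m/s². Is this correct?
Units of each symbol in F = ma:
  m (mass): kg
  a (acceleration): m/s²

Multiplying the contributions: [kg] · [m/s²]
Adding exponents of each base unit: kg: 1, m: 1, s: -2
SI base units of force: kg·m/s²

The claimed units kg²·m/s² (exponents kg: 2, m: 1, s: -2) do not match the derived units kg·m/s² (exponents kg: 1, m: 1, s: -2), so the claim is incorrect.

Answer: No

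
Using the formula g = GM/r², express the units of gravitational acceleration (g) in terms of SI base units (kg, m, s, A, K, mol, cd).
Units of each symbol in g = GM/r²:
  G (gravitational constant): m³/(kg·s²)
  M (mass): kg
  r (distance): m  → to the power 2 in the denominator, contributes 1/m²

Multiplying the contributions: [m³/(kg·s²)] · [kg] · [1/m²]
Adding exponents of each base unit: m: 1, s: -2
SI base units of gravitational acceleration: m/s²

Answer: m/s²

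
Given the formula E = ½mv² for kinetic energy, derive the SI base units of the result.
Units of each symbol in E = ½mv²:
  m (mass): kg
  v (speed): m/s  → to the power 2, contributes m²/s²
  The factor ½ is dimensionless.

Multiplying the contributions: [kg] · [m²/s²]
Adding exponents of each base unit: kg: 1, m: 2, s: -2
SI base units of kinetic energy: kg·m²/s²

Answer: kg·m²/s²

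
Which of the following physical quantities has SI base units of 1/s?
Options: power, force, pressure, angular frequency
Checking the SI base units of each option:
  power (P = W/t): kg·m²/s³  ✗
  force (F = ma): kg·m/s²  ✗
  pressure (P = F/A): kg/(m·s²)  ✗
  angular frequency (ω = 2πf): 1/s  ✓ matches

Only angular frequency has units 1/s.

Answer: angular frequency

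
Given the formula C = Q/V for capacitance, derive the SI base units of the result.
Units of each symbol in C = Q/V:
  Q (charge, in coulombs): s·A
  V (voltage, in volts): kg·m²/(s³·A)  → in the denominator, contributes s³·A/(kg·m²)

Multiplying the contributions: [s·A] · [s³·A/(kg·m²)]
Adding exponents of each base unit: kg: -1, m: -2, s: 4, A: 2
SI base units of capacitance: s⁴·A²/(kg·m²)

Answer: s⁴·A²/(kg·m²)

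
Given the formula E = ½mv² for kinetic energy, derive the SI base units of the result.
Units of each symbol in E = ½mv²:
  m (mass): kg
  v (speed): m/s  → to the power 2, contributes m²/s²
  The factor ½ is dimensionless.

Multiplying the contributions: [kg] · [m²/s²]
Adding exponents of each base unit: kg: 1, m: 2, s: -2
SI base units of kinetic energy: kg·m²/s²

Answer: kg·m²/s²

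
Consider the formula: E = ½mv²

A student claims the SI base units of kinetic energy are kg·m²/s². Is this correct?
Units of each symbol in E = ½mv²:
  m (mass): kg
  v (speed): m/s  → to the power 2, contributes m²/s²
  The factor ½ is dimensionless.

Multiplying the contributions: [kg] · [m²/s²]
Adding exponents of each base unit: kg: 1, m: 2, s: -2
SI base units of kinetic energy: kg·m²/s²

The claimed units kg·m²/s² match the derived units, so the claim is correct.

Answer: Yes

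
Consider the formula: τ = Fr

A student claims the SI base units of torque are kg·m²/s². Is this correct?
Units of each symbol in τ = Fr:
  F (force): kg·m/s²
  r (lever arm): m

Multiplying the contributions: [kg·m/s²] · [m]
Adding exponents of each base unit: kg: 1, m: 2, s: -2
SI base units of torque: kg·m²/s²

The claimed units kg·m²/s² match the derived units, so the claim is correct.

Answer: Yes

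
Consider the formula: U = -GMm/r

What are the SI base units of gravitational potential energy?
Units of each symbol in U = -GMm/r:
  G (gravitational constant): m³/(kg·s²)
  M (mass): kg
  m (mass): kg
  r (distance): m  → in the denominator, contributes 1/m
  The minus sign does not affect the units.

Multiplying the contributions: [m³/(kg·s²)] · [kg] · [kg] · [1/m]
Adding exponents of each base unit: kg: 1, m: 2, s: -2
SI base units of gravitational potential energy: kg·m²/s²

Answer: kg·m²/s²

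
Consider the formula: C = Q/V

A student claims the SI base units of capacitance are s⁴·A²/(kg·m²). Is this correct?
Units of each symbol in C = Q/V:
  Q (charge, in coulombs): s·A
  V (voltage, in volts): kg·m²/(s³·A)  → in the denominator, contributes s³·A/(kg·m²)

Multiplying the contributions: [s·A] · [s³·A/(kg·m²)]
Adding exponents of each base unit: kg: -1, m: -2, s: 4, A: 2
SI base units of capacitance: s⁴·A²/(kg·m²)

The claimed units s⁴·A²/(kg·m²) match the derived units, so the claim is correct.

Answer: Yes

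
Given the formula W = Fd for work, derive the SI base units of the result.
Units of each symbol in W = Fd:
  F (force): kg·m/s²
  d (displacement): m

Multiplying the contributions: [kg·m/s²] · [m]
Adding exponents of each base unit: kg: 1, m: 2, s: -2
SI base units of work: kg·m²/s²

Answer: kg·m²/s²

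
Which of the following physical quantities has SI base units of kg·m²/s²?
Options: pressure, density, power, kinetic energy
Checking the SI base units of each option:
  pressure (P = F/A): kg/(m·s²)  ✗
  density (ρ = m/V): kg/m³  ✗
  power (P = W/t): kg·m²/s³  ✗
  kinetic energy (E = ½mv²): kg·m²/s²  ✓ matches

Only kinetic energy has units kg·m²/s².

Answer: kinetic energy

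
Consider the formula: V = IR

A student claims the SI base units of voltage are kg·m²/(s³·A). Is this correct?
Units of each symbol in V = IR:
  I (current): A
  R (resistance, in ohms): kg·m²/(s³·A²)

Multiplying the contributions: [A] · [kg·m²/(s³·A²)]
Adding exponents of each base unit: kg: 1, m: 2, s: -3, A: -1
SI base units of voltage: kg·m²/(s³·A)

The claimed units kg·m²/(s³·A) match the derived units, so the claim is correct.

Answer: Yes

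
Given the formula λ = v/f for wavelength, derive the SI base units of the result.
Units of each symbol in λ = v/f:
  v (wave speed): m/s
  f (frequency): 1/s  → in the denominator, contributes s

Multiplying the contributions: [m/s] · [s]
Adding exponents of each base unit: m: 1
SI base units of wavelength: m

Answer: m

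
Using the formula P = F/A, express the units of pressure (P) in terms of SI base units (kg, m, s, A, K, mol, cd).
Units of each symbol in P = F/A:
  F (force): kg·m/s²
  A (area): m²  → in the denominator, contributes 1/m²

Multiplying the contributions: [kg·m/s²] · [1/m²]
Adding exponents of each base unit: kg: 1, m: -1, s: -2
SI base units of pressure: kg/(m·s²)

Answer: kg/(m·s²)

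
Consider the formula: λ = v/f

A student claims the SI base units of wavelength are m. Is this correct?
Units of each symbol in λ = v/f:
  v (wave speed): m/s
  f (frequency): 1/s  → in the denominator, contributes s

Multiplying the contributions: [m/s] · [s]
Adding exponents of each base unit: m: 1
SI base units of wavelength: m

The claimed units m match the derived units, so the claim is correct.

Answer: Yes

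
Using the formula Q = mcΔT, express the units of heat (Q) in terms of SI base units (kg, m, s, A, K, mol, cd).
Units of each symbol in Q = mcΔT:
  m (mass): kg
  c (specific heat capacity, in J/(kg·K)): m²/(s²·K)
  ΔT (temperature change): K

Multiplying the contributions: [kg] · [m²/(s²·K)] · [K]
Adding exponents of each base unit: kg: 1, m: 2, s: -2
SI base units of heat: kg·m²/s²

Answer: kg·m²/s²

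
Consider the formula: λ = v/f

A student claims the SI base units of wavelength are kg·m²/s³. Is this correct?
Units of each symbol in λ = v/f:
  v (wave speed): m/s
  f (frequency): 1/s  → in the denominator, contributes s

Multiplying the contributions: [m/s] · [s]
Adding exponents of each base unit: m: 1
SI base units of wavelength: m

The claimed units kg·m²/s³ (exponents kg: 1, m: 2, s: -3) do not match the derived units m (exponents m: 1), so the claim is incorrect.

Answer: No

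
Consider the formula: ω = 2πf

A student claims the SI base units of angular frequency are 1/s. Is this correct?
Units of each symbol in ω = 2πf:
  f (frequency): 1/s
  The factor 2π is dimensionless.

Multiplying the contributions: [1/s]
Adding exponents of each base unit: s: -1
SI base units of angular frequency: 1/s

The claimed units 1/s match the derived units, so the claim is correct.

Answer: Yes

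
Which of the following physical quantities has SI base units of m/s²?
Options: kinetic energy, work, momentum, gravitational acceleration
Checking the SI base units of each option:
  kinetic energy (E = ½mv²): kg·m²/s²  ✗
  work (W = Fd): kg·m²/s²  ✗
  momentum (p = mv): kg·m/s  ✗
  gravitational acceleration (g = GM/r²): m/s²  ✓ matches

Only gravitational acceleration has units m/s².

Answer: gravitational acceleration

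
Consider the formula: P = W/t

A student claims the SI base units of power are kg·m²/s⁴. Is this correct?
Units of each symbol in P = W/t:
  W (work): kg·m²/s²
  t (time): s  → in the denominator, contributes 1/s

Multiplying the contributions: [kg·m²/s²] · [1/s]
Adding exponents of each base unit: kg: 1, m: 2, s: -3
SI base units of power: kg·m²/s³

The claimed units kg·m²/s⁴ (exponents kg: 1, m: 2, s: -4) do not match the derived units kg·m²/s³ (exponents kg: 1, m: 2, s: -3), so the claim is incorrect.

Answer: No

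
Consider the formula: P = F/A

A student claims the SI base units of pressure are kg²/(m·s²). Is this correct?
Units of each symbol in P = F/A:
  F (force): kg·m/s²
  A (area): m²  → in the denominator, contributes 1/m²

Multiplying the contributions: [kg·m/s²] · [1/m²]
Adding exponents of each base unit: kg: 1, m: -1, s: -2
SI base units of pressure: kg/(m·s²)

The claimed units kg²/(m·s²) (exponents kg: 2, m: -1, s: -2) do not match the derived units kg/(m·s²) (exponents kg: 1, m: -1, s: -2), so the claim is incorrect.

Answer: No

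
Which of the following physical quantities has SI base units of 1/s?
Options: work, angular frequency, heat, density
Checking the SI base units of each option:
  work (W = Fd): kg·m²/s²  ✗
  angular frequency (ω = 2πf): 1/s  ✓ matches
  heat (Q = mcΔT): kg·m²/s²  ✗
  density (ρ = m/V): kg/m³  ✗

Only angular frequency has units 1/s.

Answer: angular frequency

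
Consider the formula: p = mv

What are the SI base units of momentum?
Units of each symbol in p = mv:
  m (mass): kg
  v (velocity): m/s

Multiplying the contributions: [kg] · [m/s]
Adding exponents of each base unit: kg: 1, m: 1, s: -1
SI base units of momentum: kg·m/s

Answer: kg·m/s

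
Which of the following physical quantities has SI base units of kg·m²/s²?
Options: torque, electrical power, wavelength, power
Checking the SI base units of each option:
  torque (τ = Fr): kg·m²/s²  ✓ matches
  electrical power (P = IV): kg·m²/s³  ✗
  wavelength (λ = v/f): m  ✗
  power (P = W/t): kg·m²/s³  ✗

Only torque has units kg·m²/s².

Answer: torque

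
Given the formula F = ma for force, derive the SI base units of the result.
Units of each symbol in F = ma:
  m (mass): kg
  a (acceleration): m/s²

Multiplying the contributions: [kg] · [m/s²]
Adding exponents of each base unit: kg: 1, m: 1, s: -2
SI base units of force: kg·m/s²

Answer: kg·m/s²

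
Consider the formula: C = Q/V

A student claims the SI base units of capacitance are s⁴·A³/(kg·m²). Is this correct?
Units of each symbol in C = Q/V:
  Q (charge, in coulombs): s·A
  V (voltage, in volts): kg·m²/(s³·A)  → in the denominator, contributes s³·A/(kg·m²)

Multiplying the contributions: [s·A] · [s³·A/(kg·m²)]
Adding exponents of each base unit: kg: -1, m: -2, s: 4, A: 2
SI base units of capacitance: s⁴·A²/(kg·m²)

The claimed units s⁴·A³/(kg·m²) (exponents kg: -1, m: -2, s: 4, A: 3) do not match the derived units s⁴·A²/(kg·m²) (exponents kg: -1, m: -2, s: 4, A: 2), so the claim is incorrect.

Answer: No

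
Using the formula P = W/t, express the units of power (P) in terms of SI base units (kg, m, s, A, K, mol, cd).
Units of each symbol in P = W/t:
  W (work): kg·m²/s²
  t (time): s  → in the denominator, contributes 1/s

Multiplying the contributions: [kg·m²/s²] · [1/s]
Adding exponents of each base unit: kg: 1, m: 2, s: -3
SI base units of power: kg·m²/s³

Answer: kg·m²/s³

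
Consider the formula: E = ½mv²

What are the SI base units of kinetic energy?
Units of each symbol in E = ½mv²:
  m (mass): kg
  v (speed): m/s  → to the power 2, contributes m²/s²
  The factor ½ is dimensionless.

Multiplying the contributions: [kg] · [m²/s²]
Adding exponents of each base unit: kg: 1, m: 2, s: -2
SI base units of kinetic energy: kg·m²/s²

Answer: kg·m²/s²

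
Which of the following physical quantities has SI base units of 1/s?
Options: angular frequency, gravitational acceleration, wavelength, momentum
Checking the SI base units of each option:
  angular frequency (ω = 2πf): 1/s  ✓ matches
  gravitational acceleration (g = GM/r²): m/s²  ✗
  wavelength (λ = v/f): m  ✗
  momentum (p = mv): kg·m/s  ✗

Only angular frequency has units 1/s.

Answer: angular frequency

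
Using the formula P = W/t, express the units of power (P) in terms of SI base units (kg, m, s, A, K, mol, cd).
Units of each symbol in P = W/t:
  W (work): kg·m²/s²
  t (time): s  → in the denominator, contributes 1/s

Multiplying the contributions: [kg·m²/s²] · [1/s]
Adding exponents of each base unit: kg: 1, m: 2, s: -3
SI base units of power: kg·m²/s³

Answer: kg·m²/s³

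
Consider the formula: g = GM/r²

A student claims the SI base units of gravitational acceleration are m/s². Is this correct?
Units of each symbol in g = GM/r²:
  G (gravitational constant): m³/(kg·s²)
  M (mass): kg
  r (distance): m  → to the power 2 in the denominator, contributes 1/m²

Multiplying the contributions: [m³/(kg·s²)] · [kg] · [1/m²]
Adding exponents of each base unit: m: 1, s: -2
SI base units of gravitational acceleration: m/s²

The claimed units m/s² match the derived units, so the claim is correct.

Answer: Yes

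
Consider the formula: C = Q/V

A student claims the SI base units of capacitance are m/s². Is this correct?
Units of each symbol in C = Q/V:
  Q (charge, in coulombs): s·A
  V (voltage, in volts): kg·m²/(s³·A)  → in the denominator, contributes s³·A/(kg·m²)

Multiplying the contributions: [s·A] · [s³·A/(kg·m²)]
Adding exponents of each base unit: kg: -1, m: -2, s: 4, A: 2
SI base units of capacitance: s⁴·A²/(kg·m²)

The claimed units m/s² (exponents m: 1, s: -2) do not match the derived units s⁴·A²/(kg·m²) (exponents kg: -1, m: -2, s: 4, A: 2), so the claim is incorrect.

Answer: No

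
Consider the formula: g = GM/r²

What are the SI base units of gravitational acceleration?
Units of each symbol in g = GM/r²:
  G (gravitational constant): m³/(kg·s²)
  M (mass): kg
  r (distance): m  → to the power 2 in the denominator, contributes 1/m²

Multiplying the contributions: [m³/(kg·s²)] · [kg] · [1/m²]
Adding exponents of each base unit: m: 1, s: -2
SI base units of gravitational acceleration: m/s²

Answer: m/s²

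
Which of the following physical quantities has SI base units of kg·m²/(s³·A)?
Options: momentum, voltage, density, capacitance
Checking the SI base units of each option:
  momentum (p = mv): kg·m/s  ✗
  voltage (V = IR): kg·m²/(s³·A)  ✓ matches
  density (ρ = m/V): kg/m³  ✗
  capacitance (C = Q/V): s⁴·A²/(kg·m²)  ✗

Only voltage has units kg·m²/(s³·A).

Answer: voltage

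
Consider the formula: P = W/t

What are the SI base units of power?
Units of each symbol in P = W/t:
  W (work): kg·m²/s²
  t (time): s  → in the denominator, contributes 1/s

Multiplying the contributions: [kg·m²/s²] · [1/s]
Adding exponents of each base unit: kg: 1, m: 2, s: -3
SI base units of power: kg·m²/s³

Answer: kg·m²/s³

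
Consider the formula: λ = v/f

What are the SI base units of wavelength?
Units of each symbol in λ = v/f:
  v (wave speed): m/s
  f (frequency): 1/s  → in the denominator, contributes s

Multiplying the contributions: [m/s] · [s]
Adding exponents of each base unit: m: 1
SI base units of wavelength: m

Answer: m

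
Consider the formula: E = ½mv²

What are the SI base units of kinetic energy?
Units of each symbol in E = ½mv²:
  m (mass): kg
  v (speed): m/s  → to the power 2, contributes m²/s²
  The factor ½ is dimensionless.

Multiplying the contributions: [kg] · [m²/s²]
Adding exponents of each base unit: kg: 1, m: 2, s: -2
SI base units of kinetic energy: kg·m²/s²

Answer: kg·m²/s²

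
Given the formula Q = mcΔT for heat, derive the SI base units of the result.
Units of each symbol in Q = mcΔT:
  m (mass): kg
  c (specific heat capacity, in J/(kg·K)): m²/(s²·K)
  ΔT (temperature change): K

Multiplying the contributions: [kg] · [m²/(s²·K)] · [K]
Adding exponents of each base unit: kg: 1, m: 2, s: -2
SI base units of heat: kg·m²/s²

Answer: kg·m²/s²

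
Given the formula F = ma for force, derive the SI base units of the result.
Units of each symbol in F = ma:
  m (mass): kg
  a (acceleration): m/s²

Multiplying the contributions: [kg] · [m/s²]
Adding exponents of each base unit: kg: 1, m: 1, s: -2
SI base units of force: kg·m/s²

Answer: kg·m/s²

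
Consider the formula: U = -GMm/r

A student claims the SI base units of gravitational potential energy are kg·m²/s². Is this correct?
Units of each symbol in U = -GMm/r:
  G (gravitational constant): m³/(kg·s²)
  M (mass): kg
  m (mass): kg
  r (distance): m  → in the denominator, contributes 1/m
  The minus sign does not affect the units.

Multiplying the contributions: [m³/(kg·s²)] · [kg] · [kg] · [1/m]
Adding exponents of each base unit: kg: 1, m: 2, s: -2
SI base units of gravitational potential energy: kg·m²/s²

The claimed units kg·m²/s² match the derived units, so the claim is correct.

Answer: Yes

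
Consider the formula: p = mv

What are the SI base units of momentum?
Units of each symbol in p = mv:
  m (mass): kg
  v (velocity): m/s

Multiplying the contributions: [kg] · [m/s]
Adding exponents of each base unit: kg: 1, m: 1, s: -1
SI base units of momentum: kg·m/s

Answer: kg·m/s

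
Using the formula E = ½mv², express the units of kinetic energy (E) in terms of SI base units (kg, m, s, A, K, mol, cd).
Units of each symbol in E = ½mv²:
  m (mass): kg
  v (speed): m/s  → to the power 2, contributes m²/s²
  The factor ½ is dimensionless.

Multiplying the contributions: [kg] · [m²/s²]
Adding exponents of each base unit: kg: 1, m: 2, s: -2
SI base units of kinetic energy: kg·m²/s²

Answer: kg·m²/s²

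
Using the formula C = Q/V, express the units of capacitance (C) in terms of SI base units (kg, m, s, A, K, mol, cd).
Units of each symbol in C = Q/V:
  Q (charge, in coulombs): s·A
  V (voltage, in volts): kg·m²/(s³·A)  → in the denominator, contributes s³·A/(kg·m²)

Multiplying the contributions: [s·A] · [s³·A/(kg·m²)]
Adding exponents of each base unit: kg: -1, m: -2, s: 4, A: 2
SI base units of capacitance: s⁴·A²/(kg·m²)

Answer: s⁴·A²/(kg·m²)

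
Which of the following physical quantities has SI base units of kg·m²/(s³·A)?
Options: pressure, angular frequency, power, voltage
Checking the SI base units of each option:
  pressure (P = F/A): kg/(m·s²)  ✗
  angular frequency (ω = 2πf): 1/s  ✗
  power (P = W/t): kg·m²/s³  ✗
  voltage (V = IR): kg·m²/(s³·A)  ✓ matches

Only voltage has units kg·m²/(s³·A).

Answer: voltage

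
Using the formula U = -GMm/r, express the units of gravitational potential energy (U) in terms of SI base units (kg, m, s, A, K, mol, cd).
Units of each symbol in U = -GMm/r:
  G (gravitational constant): m³/(kg·s²)
  M (mass): kg
  m (mass): kg
  r (distance): m  → in the denominator, contributes 1/m
  The minus sign does not affect the units.

Multiplying the contributions: [m³/(kg·s²)] · [kg] · [kg] · [1/m]
Adding exponents of each base unit: kg: 1, m: 2, s: -2
SI base units of gravitational potential energy: kg·m²/s²

Answer: kg·m²/s²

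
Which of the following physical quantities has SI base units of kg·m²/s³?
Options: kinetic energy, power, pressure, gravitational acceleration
Checking the SI base units of each option:
  kinetic energy (E = ½mv²): kg·m²/s²  ✗
  power (P = W/t): kg·m²/s³  ✓ matches
  pressure (P = F/A): kg/(m·s²)  ✗
  gravitational acceleration (g = GM/r²): m/s²  ✗

Only power has units kg·m²/s³.

Answer: power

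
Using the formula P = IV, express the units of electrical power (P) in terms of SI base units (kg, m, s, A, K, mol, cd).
Units of each symbol in P = IV:
  I (current): A
  V (voltage, in volts): kg·m²/(s³·A)

Multiplying the contributions: [A] · [kg·m²/(s³·A)]
Adding exponents of each base unit: kg: 1, m: 2, s: -3
SI base units of electrical power: kg·m²/s³

Answer: kg·m²/s³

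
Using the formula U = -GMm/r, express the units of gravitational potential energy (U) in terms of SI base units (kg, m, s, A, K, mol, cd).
Units of each symbol in U = -GMm/r:
  G (gravitational constant): m³/(kg·s²)
  M (mass): kg
  m (mass): kg
  r (distance): m  → in the denominator, contributes 1/m
  The minus sign does not affect the units.

Multiplying the contributions: [m³/(kg·s²)] · [kg] · [kg] · [1/m]
Adding exponents of each base unit: kg: 1, m: 2, s: -2
SI base units of gravitational potential energy: kg·m²/s²

Answer: kg·m²/s²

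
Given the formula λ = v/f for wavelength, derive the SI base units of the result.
Units of each symbol in λ = v/f:
  v (wave speed): m/s
  f (frequency): 1/s  → in the denominator, contributes s

Multiplying the contributions: [m/s] · [s]
Adding exponents of each base unit: m: 1
SI base units of wavelength: m

Answer: m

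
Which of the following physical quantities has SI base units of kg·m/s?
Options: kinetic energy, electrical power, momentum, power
Checking the SI base units of each option:
  kinetic energy (E = ½mv²): kg·m²/s²  ✗
  electrical power (P = IV): kg·m²/s³  ✗
  momentum (p = mv): kg·m/s  ✓ matches
  power (P = W/t): kg·m²/s³  ✗

Only momentum has units kg·m/s.

Answer: momentum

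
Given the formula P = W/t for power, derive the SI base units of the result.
Units of each symbol in P = W/t:
  W (work): kg·m²/s²
  t (time): s  → in the denominator, contributes 1/s

Multiplying the contributions: [kg·m²/s²] · [1/s]
Adding exponents of each base unit: kg: 1, m: 2, s: -3
SI base units of power: kg·m²/s³

Answer: kg·m²/s³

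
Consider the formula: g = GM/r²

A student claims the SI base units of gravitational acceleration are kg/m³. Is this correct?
Units of each symbol in g = GM/r²:
  G (gravitational constant): m³/(kg·s²)
  M (mass): kg
  r (distance): m  → to the power 2 in the denominator, contributes 1/m²

Multiplying the contributions: [m³/(kg·s²)] · [kg] · [1/m²]
Adding exponents of each base unit: m: 1, s: -2
SI base units of gravitational acceleration: m/s²

The claimed units kg/m³ (exponents kg: 1, m: -3) do not match the derived units m/s² (exponents m: 1, s: -2), so the claim is incorrect.

Answer: No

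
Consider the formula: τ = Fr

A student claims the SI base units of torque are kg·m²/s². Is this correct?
Units of each symbol in τ = Fr:
  F (force): kg·m/s²
  r (lever arm): m

Multiplying the contributions: [kg·m/s²] · [m]
Adding exponents of each base unit: kg: 1, m: 2, s: -2
SI base units of torque: kg·m²/s²

The claimed units kg·m²/s² match the derived units, so the claim is correct.

Answer: Yes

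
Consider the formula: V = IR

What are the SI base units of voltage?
Units of each symbol in V = IR:
  I (current): A
  R (resistance, in ohms): kg·m²/(s³·A²)

Multiplying the contributions: [A] · [kg·m²/(s³·A²)]
Adding exponents of each base unit: kg: 1, m: 2, s: -3, A: -1
SI base units of voltage: kg·m²/(s³·A)

Answer: kg·m²/(s³·A)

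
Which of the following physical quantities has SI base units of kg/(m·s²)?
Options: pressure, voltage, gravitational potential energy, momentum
Checking the SI base units of each option:
  pressure (P = F/A): kg/(m·s²)  ✓ matches
  voltage (V = IR): kg·m²/(s³·A)  ✗
  gravitational potential energy (U = -GMm/r): kg·m²/s²  ✗
  momentum (p = mv): kg·m/s  ✗

Only pressure has units kg/(m·s²).

Answer: pressure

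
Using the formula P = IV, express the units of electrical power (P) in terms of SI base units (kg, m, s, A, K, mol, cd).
Units of each symbol in P = IV:
  I (current): A
  V (voltage, in volts): kg·m²/(s³·A)

Multiplying the contributions: [A] · [kg·m²/(s³·A)]
Adding exponents of each base unit: kg: 1, m: 2, s: -3
SI base units of electrical power: kg·m²/s³

Answer: kg·m²/s³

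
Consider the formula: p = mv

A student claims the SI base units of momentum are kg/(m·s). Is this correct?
Units of each symbol in p = mv:
  m (mass): kg
  v (velocity): m/s

Multiplying the contributions: [kg] · [m/s]
Adding exponents of each base unit: kg: 1, m: 1, s: -1
SI base units of momentum: kg·m/s

The claimed units kg/(m·s) (exponents kg: 1, m: -1, s: -1) do not match the derived units kg·m/s (exponents kg: 1, m: 1, s: -1), so the claim is incorrect.

Answer: No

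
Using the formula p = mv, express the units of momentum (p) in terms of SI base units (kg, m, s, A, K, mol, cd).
Units of each symbol in p = mv:
  m (mass): kg
  v (velocity): m/s

Multiplying the contributions: [kg] · [m/s]
Adding exponents of each base unit: kg: 1, m: 1, s: -1
SI base units of momentum: kg·m/s

Answer: kg·m/s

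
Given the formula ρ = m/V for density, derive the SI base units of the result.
Units of each symbol in ρ = m/V:
  m (mass): kg
  V (volume): m³  → in the denominator, contributes 1/m³

Multiplying the contributions: [kg] · [1/m³]
Adding exponents of each base unit: kg: 1, m: -3
SI base units of density: kg/m³

Answer: kg/m³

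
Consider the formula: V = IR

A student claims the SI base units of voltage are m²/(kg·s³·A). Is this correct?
Units of each symbol in V = IR:
  I (current): A
  R (resistance, in ohms): kg·m²/(s³·A²)

Multiplying the contributions: [A] · [kg·m²/(s³·A²)]
Adding exponents of each base unit: kg: 1, m: 2, s: -3, A: -1
SI base units of voltage: kg·m²/(s³·A)

The claimed units m²/(kg·s³·A) (exponents kg: -1, m: 2, s: -3, A: -1) do not match the derived units kg·m²/(s³·A) (exponents kg: 1, m: 2, s: -3, A: -1), so the claim is incorrect.

Answer: No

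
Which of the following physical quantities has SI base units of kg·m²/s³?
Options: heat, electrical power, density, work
Checking the SI base units of each option:
  heat (Q = mcΔT): kg·m²/s²  ✗
  electrical power (P = IV): kg·m²/s³  ✓ matches
  density (ρ = m/V): kg/m³  ✗
  work (W = Fd): kg·m²/s²  ✗

Only electrical power has units kg·m²/s³.

Answer: electrical power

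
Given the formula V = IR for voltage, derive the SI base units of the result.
Units of each symbol in V = IR:
  I (current): A
  R (resistance, in ohms): kg·m²/(s³·A²)

Multiplying the contributions: [A] · [kg·m²/(s³·A²)]
Adding exponents of each base unit: kg: 1, m: 2, s: -3, A: -1
SI base units of voltage: kg·m²/(s³·A)

Answer: kg·m²/(s³·A)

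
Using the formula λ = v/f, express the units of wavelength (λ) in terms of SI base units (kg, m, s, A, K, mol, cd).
Units of each symbol in λ = v/f:
  v (wave speed): m/s
  f (frequency): 1/s  → in the denominator, contributes s

Multiplying the contributions: [m/s] · [s]
Adding exponents of each base unit: m: 1
SI base units of wavelength: m

Answer: m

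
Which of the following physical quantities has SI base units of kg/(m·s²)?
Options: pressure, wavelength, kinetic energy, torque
Checking the SI base units of each option:
  pressure (P = F/A): kg/(m·s²)  ✓ matches
  wavelength (λ = v/f): m  ✗
  kinetic energy (E = ½mv²): kg·m²/s²  ✗
  torque (τ = Fr): kg·m²/s²  ✗

Only pressure has units kg/(m·s²).

Answer: pressure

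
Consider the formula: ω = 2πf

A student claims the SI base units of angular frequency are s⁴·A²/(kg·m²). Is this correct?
Units of each symbol in ω = 2πf:
  f (frequency): 1/s
  The factor 2π is dimensionless.

Multiplying the contributions: [1/s]
Adding exponents of each base unit: s: -1
SI base units of angular frequency: 1/s

The claimed units s⁴·A²/(kg·m²) (exponents kg: -1, m: -2, s: 4, A: 2) do not match the derived units 1/s (exponents s: -1), so the claim is incorrect.

Answer: No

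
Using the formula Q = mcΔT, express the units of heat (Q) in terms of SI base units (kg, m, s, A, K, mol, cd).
Units of each symbol in Q = mcΔT:
  m (mass): kg
  c (specific heat capacity, in J/(kg·K)): m²/(s²·K)
  ΔT (temperature change): K

Multiplying the contributions: [kg] · [m²/(s²·K)] · [K]
Adding exponents of each base unit: kg: 1, m: 2, s: -2
SI base units of heat: kg·m²/s²

Answer: kg·m²/s²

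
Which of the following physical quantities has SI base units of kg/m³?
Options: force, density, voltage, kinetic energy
Checking the SI base units of each option:
  force (F = ma): kg·m/s²  ✗
  density (ρ = m/V): kg/m³  ✓ matches
  voltage (V = IR): kg·m²/(s³·A)  ✗
  kinetic energy (E = ½mv²): kg·m²/s²  ✗

Only density has units kg/m³.

Answer: density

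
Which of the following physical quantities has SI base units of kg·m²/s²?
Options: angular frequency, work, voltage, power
Checking the SI base units of each option:
  angular frequency (ω = 2πf): 1/s  ✗
  work (W = Fd): kg·m²/s²  ✓ matches
  voltage (V = IR): kg·m²/(s³·A)  ✗
  power (P = W/t): kg·m²/s³  ✗

Only work has units kg·m²/s².

Answer: work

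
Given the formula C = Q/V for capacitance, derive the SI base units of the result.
Units of each symbol in C = Q/V:
  Q (charge, in coulombs): s·A
  V (voltage, in volts): kg·m²/(s³·A)  → in the denominator, contributes s³·A/(kg·m²)

Multiplying the contributions: [s·A] · [s³·A/(kg·m²)]
Adding exponents of each base unit: kg: -1, m: -2, s: 4, A: 2
SI base units of capacitance: s⁴·A²/(kg·m²)

Answer: s⁴·A²/(kg·m²)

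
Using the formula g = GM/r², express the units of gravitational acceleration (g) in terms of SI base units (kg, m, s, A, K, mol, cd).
Units of each symbol in g = GM/r²:
  G (gravitational constant): m³/(kg·s²)
  M (mass): kg
  r (distance): m  → to the power 2 in the denominator, contributes 1/m²

Multiplying the contributions: [m³/(kg·s²)] · [kg] · [1/m²]
Adding exponents of each base unit: m: 1, s: -2
SI base units of gravitational acceleration: m/s²

Answer: m/s²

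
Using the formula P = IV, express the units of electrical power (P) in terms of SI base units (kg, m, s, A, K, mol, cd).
Units of each symbol in P = IV:
  I (current): A
  V (voltage, in volts): kg·m²/(s³·A)

Multiplying the contributions: [A] · [kg·m²/(s³·A)]
Adding exponents of each base unit: kg: 1, m: 2, s: -3
SI base units of electrical power: kg·m²/s³

Answer: kg·m²/s³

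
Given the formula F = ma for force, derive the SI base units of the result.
Units of each symbol in F = ma:
  m (mass): kg
  a (acceleration): m/s²

Multiplying the contributions: [kg] · [m/s²]
Adding exponents of each base unit: kg: 1, m: 1, s: -2
SI base units of force: kg·m/s²

Answer: kg·m/s²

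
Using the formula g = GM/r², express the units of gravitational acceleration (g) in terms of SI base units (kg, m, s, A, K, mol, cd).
Units of each symbol in g = GM/r²:
  G (gravitational constant): m³/(kg·s²)
  M (mass): kg
  r (distance): m  → to the power 2 in the denominator, contributes 1/m²

Multiplying the contributions: [m³/(kg·s²)] · [kg] · [1/m²]
Adding exponents of each base unit: m: 1, s: -2
SI base units of gravitational acceleration: m/s²

Answer: m/s²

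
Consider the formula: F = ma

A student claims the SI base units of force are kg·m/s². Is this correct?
Units of each symbol in F = ma:
  m (mass): kg
  a (acceleration): m/s²

Multiplying the contributions: [kg] · [m/s²]
Adding exponents of each base unit: kg: 1, m: 1, s: -2
SI base units of force: kg·m/s²

The claimed units kg·m/s² match the derived units, so the claim is correct.

Answer: Yes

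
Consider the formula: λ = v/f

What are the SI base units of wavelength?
Units of each symbol in λ = v/f:
  v (wave speed): m/s
  f (frequency): 1/s  → in the denominator, contributes s

Multiplying the contributions: [m/s] · [s]
Adding exponents of each base unit: m: 1
SI base units of wavelength: m

Answer: m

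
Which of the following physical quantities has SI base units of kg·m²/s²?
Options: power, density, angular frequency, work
Checking the SI base units of each option:
  power (P = W/t): kg·m²/s³  ✗
  density (ρ = m/V): kg/m³  ✗
  angular frequency (ω = 2πf): 1/s  ✗
  work (W = Fd): kg·m²/s²  ✓ matches

Only work has units kg·m²/s².

Answer: work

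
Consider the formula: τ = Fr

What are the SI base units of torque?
Units of each symbol in τ = Fr:
  F (force): kg·m/s²
  r (lever arm): m

Multiplying the contributions: [kg·m/s²] · [m]
Adding exponents of each base unit: kg: 1, m: 2, s: -2
SI base units of torque: kg·m²/s²

Answer: kg·m²/s²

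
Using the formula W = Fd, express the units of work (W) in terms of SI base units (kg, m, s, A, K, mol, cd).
Units of each symbol in W = Fd:
  F (force): kg·m/s²
  d (displacement): m

Multiplying the contributions: [kg·m/s²] · [m]
Adding exponents of each base unit: kg: 1, m: 2, s: -2
SI base units of work: kg·m²/s²

Answer: kg·m²/s²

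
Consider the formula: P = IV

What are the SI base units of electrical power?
Units of each symbol in P = IV:
  I (current): A
  V (voltage, in volts): kg·m²/(s³·A)

Multiplying the contributions: [A] · [kg·m²/(s³·A)]
Adding exponents of each base unit: kg: 1, m: 2, s: -3
SI base units of electrical power: kg·m²/s³

Answer: kg·m²/s³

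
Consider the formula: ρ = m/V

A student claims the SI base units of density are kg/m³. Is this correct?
Units of each symbol in ρ = m/V:
  m (mass): kg
  V (volume): m³  → in the denominator, contributes 1/m³

Multiplying the contributions: [kg] · [1/m³]
Adding exponents of each base unit: kg: 1, m: -3
SI base units of density: kg/m³

The claimed units kg/m³ match the derived units, so the claim is correct.

Answer: Yes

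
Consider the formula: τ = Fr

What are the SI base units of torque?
Units of each symbol in τ = Fr:
  F (force): kg·m/s²
  r (lever arm): m

Multiplying the contributions: [kg·m/s²] · [m]
Adding exponents of each base unit: kg: 1, m: 2, s: -2
SI base units of torque: kg·m²/s²

Answer: kg·m²/s²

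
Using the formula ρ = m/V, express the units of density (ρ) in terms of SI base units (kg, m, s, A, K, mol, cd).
Units of each symbol in ρ = m/V:
  m (mass): kg
  V (volume): m³  → in the denominator, contributes 1/m³

Multiplying the contributions: [kg] · [1/m³]
Adding exponents of each base unit: kg: 1, m: -3
SI base units of density: kg/m³

Answer: kg/m³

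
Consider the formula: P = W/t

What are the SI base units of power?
Units of each symbol in P = W/t:
  W (work): kg·m²/s²
  t (time): s  → in the denominator, contributes 1/s

Multiplying the contributions: [kg·m²/s²] · [1/s]
Adding exponents of each base unit: kg: 1, m: 2, s: -3
SI base units of power: kg·m²/s³

Answer: kg·m²/s³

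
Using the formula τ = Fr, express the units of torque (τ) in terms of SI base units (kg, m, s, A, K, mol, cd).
Units of each symbol in τ = Fr:
  F (force): kg·m/s²
  r (lever arm): m

Multiplying the contributions: [kg·m/s²] · [m]
Adding exponents of each base unit: kg: 1, m: 2, s: -2
SI base units of torque: kg·m²/s²

Answer: kg·m²/s²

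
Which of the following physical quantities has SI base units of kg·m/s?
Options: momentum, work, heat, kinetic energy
Checking the SI base units of each option:
  momentum (p = mv): kg·m/s  ✓ matches
  work (W = Fd): kg·m²/s²  ✗
  heat (Q = mcΔT): kg·m²/s²  ✗
  kinetic energy (E = ½mv²): kg·m²/s²  ✗

Only momentum has units kg·m/s.

Answer: momentum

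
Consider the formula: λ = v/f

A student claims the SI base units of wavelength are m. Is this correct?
Units of each symbol in λ = v/f:
  v (wave speed): m/s
  f (frequency): 1/s  → in the denominator, contributes s

Multiplying the contributions: [m/s] · [s]
Adding exponents of each base unit: m: 1
SI base units of wavelength: m

The claimed units m match the derived units, so the claim is correct.

Answer: Yes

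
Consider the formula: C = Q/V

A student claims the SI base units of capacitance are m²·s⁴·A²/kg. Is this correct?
Units of each symbol in C = Q/V:
  Q (charge, in coulombs): s·A
  V (voltage, in volts): kg·m²/(s³·A)  → in the denominator, contributes s³·A/(kg·m²)

Multiplying the contributions: [s·A] · [s³·A/(kg·m²)]
Adding exponents of each base unit: kg: -1, m: -2, s: 4, A: 2
SI base units of capacitance: s⁴·A²/(kg·m²)

The claimed units m²·s⁴·A²/kg (exponents kg: -1, m: 2, s: 4, A: 2) do not match the derived units s⁴·A²/(kg·m²) (exponents kg: -1, m: -2, s: 4, A: 2), so the claim is incorrect.

Answer: No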